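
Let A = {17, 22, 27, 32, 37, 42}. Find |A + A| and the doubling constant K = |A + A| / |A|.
K = |A + A| / |A| = 11/6

Enumerate A + A = {a + b : a, b ∈ A}. With |A| = 6, there are |A|^2 = 36 ordered sum pairs; collecting distinct values, A + A = {34, 39, 44, 49, 54, 59, 64, 69, 74, 79, 84}, so |A + A| = 11. Thus K = 11/6. Here |A + A| = 2|A| − 1 = 11, the minimum possible — so K = 11/6 is minimal, which holds iff A is an arithmetic progression.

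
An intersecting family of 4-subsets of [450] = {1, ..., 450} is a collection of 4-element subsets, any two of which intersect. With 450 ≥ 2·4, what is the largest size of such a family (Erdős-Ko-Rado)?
max |F| = C(449, 3) = 14985824

The Erdős-Ko-Rado theorem states: for n ≥ 2k, an intersecting family of k-subsets of an n-element set has size at most C(n − 1, k − 1), with equality for 'star' families {A ⊆ [n] : |A| = k, i ∈ A} (fix an element i). For n = 450, k = 4: C(449, 3) = 14985824.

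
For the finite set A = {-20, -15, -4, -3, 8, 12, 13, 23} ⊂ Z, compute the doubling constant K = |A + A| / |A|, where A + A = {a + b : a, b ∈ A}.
K = |A + A| / |A| = 30/8 = 15/4

Enumerate A + A = {a + b : a, b ∈ A}. With |A| = 8, there are |A|^2 = 64 ordered sum pairs; collecting distinct values, A + A = {-40, -35, -30, -24, -23, -19, -18, -12, -8, -7, -6, -3, -2, 3, 4, 5, 8, 9, 10, 16, 19, 20, 21, 24, 25, 26, 31, 35, 36, 46}, so |A + A| = 30. Thus K = 30/8 = 15/4. For comparison, the minimum possible |A + A| over all 8-element sets is 2·8 − 1 = 15 (so min K = 15/8), attained only by arithmetic progressions.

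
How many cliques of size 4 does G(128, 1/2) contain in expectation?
E[# K_4] = C(128, 4) · (1/2)^C(4, 2) = 10668000 / 2^6 = 333375/2 = 166687.5

For each 4-subset S of vertices (there are C(128, 4) = 10668000 such S), let X_S = 1 if S induces a K_4 (all C(4, 2) = 6 edges present). Then P(X_S = 1) = (1/2)^6 = 1/64. By linearity of expectation, E[# K_4] = C(128, 4) · (1/2)^6 = 10668000 / 64 = 333375/2 = 166687.5.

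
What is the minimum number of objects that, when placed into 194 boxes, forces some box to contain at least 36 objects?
n = (36 − 1)·194 + 1 = 6791

By the generalised pigeonhole principle, to guarantee some box contains ≥ r objects we need more than (r − 1) · k objects total. Threshold: n = (r − 1) · k + 1. With r = 36 and k = 194: n = 35 · 194 + 1 = 6790 + 1 = 6791. For n = 6790 = 35 · 194, we can put exactly 35 objects in every box, avoiding 36 in any single one — so 6791 is tight.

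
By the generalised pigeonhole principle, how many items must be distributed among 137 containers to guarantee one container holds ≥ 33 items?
n = (33 − 1)·137 + 1 = 4385

By the generalised pigeonhole principle, to guarantee some box contains ≥ r objects we need more than (r − 1) · k objects total. Threshold: n = (r − 1) · k + 1. With r = 33 and k = 137: n = 32 · 137 + 1 = 4384 + 1 = 4385. For n = 4384 = 32 · 137, we can put exactly 32 objects in every box, avoiding 33 in any single one — so 4385 is tight.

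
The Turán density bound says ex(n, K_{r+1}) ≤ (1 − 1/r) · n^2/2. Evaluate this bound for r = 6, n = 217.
Turán density bound = (5/6) · 217^2/2 = 235445/12 ≈ 19620.4167

Turán's theorem: ex(n, K_{r+1}) is achieved by the complete r-partite Turán graph T(n, r) with parts as balanced as possible, and is at most (1 − 1/r) · n^2/2. For r = 6, n = 217: the density bound is (5/6) · 47089/2 = 235445/12 ≈ 19620.4167. The integer-valued extremum is e(T(217, 6)) = 19620, which is strictly less than the density bound 235445/12 since 6 ∤ 217 (the parts of T(217, 6) cannot all be equal).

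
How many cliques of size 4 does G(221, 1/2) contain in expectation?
E[# K_4] = C(221, 4) · (1/2)^C(4, 2) = 96717335 / 2^6 = 1511208.359375

For each 4-subset S of vertices (there are C(221, 4) = 96717335 such S), let X_S = 1 if S induces a K_4 (all C(4, 2) = 6 edges present). Then P(X_S = 1) = (1/2)^6 = 1/64. By linearity of expectation, E[# K_4] = C(221, 4) · (1/2)^6 = 96717335 / 64 = 1511208.359375.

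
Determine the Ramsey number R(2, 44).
R(2, 44) = 44

R(2, k) = k for all k ≥ 2: in a 2-colouring of K_k, either some edge is red (a red K_2) or all edges are blue (a blue K_k). And K_{43} coloured all-blue has no blue K_44, so R(2, 44) > 43. Hence R(2, 44) = 44.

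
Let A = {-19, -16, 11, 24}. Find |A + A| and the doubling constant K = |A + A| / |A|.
K = |A + A| / |A| = 10/4 = 5/2

Enumerate A + A = {a + b : a, b ∈ A}. With |A| = 4, there are |A|^2 = 16 ordered sum pairs; collecting distinct values, A + A = {-38, -35, -32, -8, -5, 5, 8, 22, 35, 48}, so |A + A| = 10. Thus K = 10/4 = 5/2. For comparison, the minimum possible |A + A| over all 4-element sets is 2·4 − 1 = 7 (so min K = 7/4), attained only by arithmetic progressions.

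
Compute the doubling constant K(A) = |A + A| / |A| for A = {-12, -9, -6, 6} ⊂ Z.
K = |A + A| / |A| = 9/4

Enumerate A + A = {a + b : a, b ∈ A}. With |A| = 4, there are |A|^2 = 16 ordered sum pairs; collecting distinct values, A + A = {-24, -21, -18, -15, -12, -6, -3, 0, 12}, so |A + A| = 9. Thus K = 9/4. For comparison, the minimum possible |A + A| over all 4-element sets is 2·4 − 1 = 7 (so min K = 7/4), attained only by arithmetic progressions.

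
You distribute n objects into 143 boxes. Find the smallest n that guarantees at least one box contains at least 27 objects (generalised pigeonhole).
n = (27 − 1)·143 + 1 = 3719

By the generalised pigeonhole principle, to guarantee some box contains ≥ r objects we need more than (r − 1) · k objects total. Threshold: n = (r − 1) · k + 1. With r = 27 and k = 143: n = 26 · 143 + 1 = 3718 + 1 = 3719. For n = 3718 = 26 · 143, we can put exactly 26 objects in every box, avoiding 27 in any single one — so 3719 is tight.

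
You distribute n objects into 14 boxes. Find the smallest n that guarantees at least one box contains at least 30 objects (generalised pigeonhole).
n = (30 − 1)·14 + 1 = 407

By the generalised pigeonhole principle, to guarantee some box contains ≥ r objects we need more than (r − 1) · k objects total. Threshold: n = (r − 1) · k + 1. With r = 30 and k = 14: n = 29 · 14 + 1 = 406 + 1 = 407. For n = 406 = 29 · 14, we can put exactly 29 objects in every box, avoiding 30 in any single one — so 407 is tight.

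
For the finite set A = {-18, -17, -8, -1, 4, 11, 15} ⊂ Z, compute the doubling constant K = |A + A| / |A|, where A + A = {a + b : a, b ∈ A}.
K = |A + A| / |A| = 26/7

Enumerate A + A = {a + b : a, b ∈ A}. With |A| = 7, there are |A|^2 = 49 ordered sum pairs; collecting distinct values, A + A = {-36, -35, -34, -26, -25, -19, -18, -16, -14, -13, -9, -7, -6, -4, -3, -2, 3, 7, 8, 10, 14, 15, 19, 22, 26, 30}, so |A + A| = 26. Thus K = 26/7. For comparison, the minimum possible |A + A| over all 7-element sets is 2·7 − 1 = 13 (so min K = 13/7), attained only by arithmetic progressions.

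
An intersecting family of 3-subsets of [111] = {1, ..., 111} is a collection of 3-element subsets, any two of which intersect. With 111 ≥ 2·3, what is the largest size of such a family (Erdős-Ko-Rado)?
max |F| = C(110, 2) = 5995

The Erdős-Ko-Rado theorem states: for n ≥ 2k, an intersecting family of k-subsets of an n-element set has size at most C(n − 1, k − 1), with equality for 'star' families {A ⊆ [n] : |A| = k, i ∈ A} (fix an element i). For n = 111, k = 3: C(110, 2) = 5995.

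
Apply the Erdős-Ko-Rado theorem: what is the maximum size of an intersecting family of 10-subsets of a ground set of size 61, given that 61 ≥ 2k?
max |F| = C(60, 9) = 14783142660

The Erdős-Ko-Rado theorem states: for n ≥ 2k, an intersecting family of k-subsets of an n-element set has size at most C(n − 1, k − 1), with equality for 'star' families {A ⊆ [n] : |A| = k, i ∈ A} (fix an element i). For n = 61, k = 10: C(60, 9) = 14783142660.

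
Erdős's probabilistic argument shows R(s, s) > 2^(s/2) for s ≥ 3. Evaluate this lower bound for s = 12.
2^(12/2) = 64; so R(12, 12) > 64

Colour each edge of K_n uniformly at random with red/blue. The expected number of monochromatic K_12 is C(n, 12) · 2 · 2^(−C(12,2)). If C(n, 12) · 2^(1 − C(12,2)) < 1, then with positive probability no monochromatic K_12 exists, so R(12, 12) > n. The standard estimate C(n, 12) ≤ n^12/12! shows this inequality holds whenever n ≤ 2^(12/2) (since 12! · 2^(C(12,2) − 1) > 2^(12^2/2) ≥ n^12). Hence R(12, 12) > 2^(12/2) = 64.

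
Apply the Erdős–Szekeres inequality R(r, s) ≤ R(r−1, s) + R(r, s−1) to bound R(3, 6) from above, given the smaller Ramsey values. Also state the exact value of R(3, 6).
R(3, 6) ≤ R(2, 6) + R(3, 5) = 6 + 14 = 20; exact value R(3, 6) = 18.

The Erdős–Szekeres recurrence R(r, s) ≤ R(r−1, s) + R(r, s−1) applied to (r, s) = (3, 6) gives
  R(3, 6) ≤ R(2, 6) + R(3, 5) = 6 + 14 = 20.
(Recall R(2, k) = k and R is symmetric.) The recurrence is not tight here (it gives 20, but the exact value is R(3, 6) = 18); the tight upper bound requires a sharper argument than the simple recurrence, combined with a lower-bound construction on K_{17}.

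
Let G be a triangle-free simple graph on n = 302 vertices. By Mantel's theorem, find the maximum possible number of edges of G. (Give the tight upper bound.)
ex(302, K_3) = ⌊302^2/4⌋ = 22801

Mantel (1907): a triangle-free graph on n vertices has at most ⌊n^2/4⌋ edges, with equality for the complete bipartite graph K_{⌊n/2⌋, ⌈n/2⌉}. For n = 302: ⌊302^2/4⌋ = ⌊91204/4⌋ = 22801. The extremal graph is K_{151, 151}, which has 151·151 = 22801 edges.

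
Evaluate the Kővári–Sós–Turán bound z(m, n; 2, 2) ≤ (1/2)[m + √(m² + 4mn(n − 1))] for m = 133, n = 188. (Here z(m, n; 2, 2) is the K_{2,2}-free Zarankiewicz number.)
z(133, 188; 2, 2) ≤ (1/2)[133 + √(133² + 4·133·188·187)] = (1/2)[133 + √18720681] = 2229.8701

Kővári–Sós–Turán: let r_1, ..., r_133 be the row sums and z = Σ r_i the total number of 1s. Each pair of columns can share at most one row with both entries 1 (else a 2×2 all-ones block appears), so Σ_i C(r_i, 2) ≤ C(188, 2) = 17578. By convexity Σ_i C(r_i, 2) ≥ 133·C(z/133, 2) = z(z − 133)/(2·133), giving z² − 133z − 133·188·187 ≤ 0 and hence z ≤ (1/2)[133 + √(17689 + 4·4675748)] = (1/2)[133 + √18720681] ≈ (1/2)(133 + 4326.7402) = 2229.8701.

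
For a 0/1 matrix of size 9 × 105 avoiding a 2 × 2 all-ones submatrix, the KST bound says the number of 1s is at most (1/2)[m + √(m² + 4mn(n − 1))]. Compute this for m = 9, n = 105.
z(9, 105; 2, 2) ≤ (1/2)[9 + √(9² + 4·9·105·104)] = (1/2)[9 + √393201] = 318.0287

Kővári–Sós–Turán: let r_1, ..., r_9 be the row sums and z = Σ r_i the total number of 1s. Each pair of columns can share at most one row with both entries 1 (else a 2×2 all-ones block appears), so Σ_i C(r_i, 2) ≤ C(105, 2) = 5460. By convexity Σ_i C(r_i, 2) ≥ 9·C(z/9, 2) = z(z − 9)/(2·9), giving z² − 9z − 9·105·104 ≤ 0 and hence z ≤ (1/2)[9 + √(81 + 4·98280)] = (1/2)[9 + √393201] ≈ (1/2)(9 + 627.0574) = 318.0287.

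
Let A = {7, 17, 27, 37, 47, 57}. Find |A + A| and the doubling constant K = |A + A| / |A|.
K = |A + A| / |A| = 11/6

Enumerate A + A = {a + b : a, b ∈ A}. With |A| = 6, there are |A|^2 = 36 ordered sum pairs; collecting distinct values, A + A = {14, 24, 34, 44, 54, 64, 74, 84, 94, 104, 114}, so |A + A| = 11. Thus K = 11/6. Here |A + A| = 2|A| − 1 = 11, the minimum possible — so K = 11/6 is minimal, which holds iff A is an arithmetic progression.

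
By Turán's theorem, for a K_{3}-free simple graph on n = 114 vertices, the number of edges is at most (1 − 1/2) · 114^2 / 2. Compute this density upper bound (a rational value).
Turán density bound = (1/2) · 114^2/2 = 3249

Turán's theorem: ex(n, K_{r+1}) is achieved by the complete r-partite Turán graph T(n, r) with parts as balanced as possible, and is at most (1 − 1/r) · n^2/2. For r = 2, n = 114: the density bound is (1/2) · 12996/2 = 3249. Since 2 ∣ 114, the Turán graph T(114, 2) has parts of equal size 57, and its edge count e(T(114, 2)) = 3249 attains the density bound exactly.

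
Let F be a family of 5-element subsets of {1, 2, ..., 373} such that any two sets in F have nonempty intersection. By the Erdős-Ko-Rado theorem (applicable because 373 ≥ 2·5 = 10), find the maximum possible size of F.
max |F| = C(372, 4) = 785115765

Erdős-Ko-Rado (1961): when n ≥ 2k, max |F| = C(n−1, k−1). The bound is attained by the star {A : i ∈ A} for any fixed i ∈ [n]. Here C(373−1, 5−1) = C(372, 4) = 785115765.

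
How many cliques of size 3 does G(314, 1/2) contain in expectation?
E[# K_3] = C(314, 3) · (1/2)^C(3, 2) = 5110664 / 2^3 = 638833

For each 3-subset S of vertices (there are C(314, 3) = 5110664 such S), let X_S = 1 if S induces a K_3 (all C(3, 2) = 3 edges present). Then P(X_S = 1) = (1/2)^3 = 1/8. By linearity of expectation, E[# K_3] = C(314, 3) · (1/2)^3 = 5110664 / 8 = 638833.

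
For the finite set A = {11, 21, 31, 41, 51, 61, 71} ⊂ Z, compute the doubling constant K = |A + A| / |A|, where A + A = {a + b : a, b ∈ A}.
K = |A + A| / |A| = 13/7

Enumerate A + A = {a + b : a, b ∈ A}. With |A| = 7, there are |A|^2 = 49 ordered sum pairs; collecting distinct values, A + A = {22, 32, 42, 52, 62, 72, 82, 92, 102, 112, 122, 132, 142}, so |A + A| = 13. Thus K = 13/7. Here |A + A| = 2|A| − 1 = 13, the minimum possible — so K = 13/7 is minimal, which holds iff A is an arithmetic progression.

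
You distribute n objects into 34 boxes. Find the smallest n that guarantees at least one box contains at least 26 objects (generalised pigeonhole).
n = (26 − 1)·34 + 1 = 851

By the generalised pigeonhole principle, to guarantee some box contains ≥ r objects we need more than (r − 1) · k objects total. Threshold: n = (r − 1) · k + 1. With r = 26 and k = 34: n = 25 · 34 + 1 = 850 + 1 = 851. For n = 850 = 25 · 34, we can put exactly 25 objects in every box, avoiding 26 in any single one — so 851 is tight.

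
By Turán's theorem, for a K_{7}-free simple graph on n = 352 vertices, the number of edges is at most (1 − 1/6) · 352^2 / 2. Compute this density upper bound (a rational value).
Turán density bound = (5/6) · 352^2/2 = 154880/3 ≈ 51626.6667

Turán's theorem: ex(n, K_{r+1}) is achieved by the complete r-partite Turán graph T(n, r) with parts as balanced as possible, and is at most (1 − 1/r) · n^2/2. For r = 6, n = 352: the density bound is (5/6) · 123904/2 = 154880/3 ≈ 51626.6667. The integer-valued extremum is e(T(352, 6)) = 51626, which is strictly less than the density bound 154880/3 since 6 ∤ 352 (the parts of T(352, 6) cannot all be equal).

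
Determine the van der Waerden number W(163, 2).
W(163, 2) = 163 + 1 = 164

A 2-term AP is any pair of integers, so a monochromatic 2-AP exists iff some colour is used at least twice. With 163 colours, the colouring i ↦ i on {1, ..., 163} uses each colour once, avoiding any monochromatic pair, so W(163, 2) > 163. For {1, ..., 164}, pigeonhole forces two integers of the same colour, which form a monochromatic 2-AP. Hence W(163, 2) = 164.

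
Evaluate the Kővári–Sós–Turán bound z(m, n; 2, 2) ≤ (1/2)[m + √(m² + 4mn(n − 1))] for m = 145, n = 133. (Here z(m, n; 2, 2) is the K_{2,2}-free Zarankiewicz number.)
z(145, 133; 2, 2) ≤ (1/2)[145 + √(145² + 4·145·133·132)] = (1/2)[145 + √10203505] = 1669.6463

Kővári–Sós–Turán: let r_1, ..., r_145 be the row sums and z = Σ r_i the total number of 1s. Each pair of columns can share at most one row with both entries 1 (else a 2×2 all-ones block appears), so Σ_i C(r_i, 2) ≤ C(133, 2) = 8778. By convexity Σ_i C(r_i, 2) ≥ 145·C(z/145, 2) = z(z − 145)/(2·145), giving z² − 145z − 145·133·132 ≤ 0 and hence z ≤ (1/2)[145 + √(21025 + 4·2545620)] = (1/2)[145 + √10203505] ≈ (1/2)(145 + 3194.2926) = 1669.6463.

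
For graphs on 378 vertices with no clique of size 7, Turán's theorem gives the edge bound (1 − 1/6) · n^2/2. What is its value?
Turán density bound = (5/6) · 378^2/2 = 59535

Turán's theorem: ex(n, K_{r+1}) is achieved by the complete r-partite Turán graph T(n, r) with parts as balanced as possible, and is at most (1 − 1/r) · n^2/2. For r = 6, n = 378: the density bound is (5/6) · 142884/2 = 59535. Since 6 ∣ 378, the Turán graph T(378, 6) has parts of equal size 63, and its edge count e(T(378, 6)) = 59535 attains the density bound exactly.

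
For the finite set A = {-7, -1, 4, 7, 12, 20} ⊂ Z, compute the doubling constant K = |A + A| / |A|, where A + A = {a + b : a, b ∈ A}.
K = |A + A| / |A| = 18/6 = 3

Enumerate A + A = {a + b : a, b ∈ A}. With |A| = 6, there are |A|^2 = 36 ordered sum pairs; collecting distinct values, A + A = {-14, -8, -3, -2, 0, 3, 5, 6, 8, 11, 13, 14, 16, 19, 24, 27, 32, 40}, so |A + A| = 18. Thus K = 18/6 = 3. For comparison, the minimum possible |A + A| over all 6-element sets is 2·6 − 1 = 11 (so min K = 11/6), attained only by arithmetic progressions.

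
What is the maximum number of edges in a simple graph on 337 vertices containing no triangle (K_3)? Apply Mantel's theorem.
ex(337, K_3) = ⌊337^2/4⌋ = 28392

Mantel (1907): a triangle-free graph on n vertices has at most ⌊n^2/4⌋ edges, with equality for the complete bipartite graph K_{⌊n/2⌋, ⌈n/2⌉}. For n = 337: ⌊337^2/4⌋ = ⌊113569/4⌋ = 28392. The extremal graph is K_{168, 169}, which has 168·169 = 28392 edges.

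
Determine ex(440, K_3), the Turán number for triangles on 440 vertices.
ex(440, K_3) = ⌊440^2/4⌋ = 48400

Mantel (1907): a triangle-free graph on n vertices has at most ⌊n^2/4⌋ edges, with equality for the complete bipartite graph K_{⌊n/2⌋, ⌈n/2⌉}. For n = 440: ⌊440^2/4⌋ = ⌊193600/4⌋ = 48400. The extremal graph is K_{220, 220}, which has 220·220 = 48400 edges.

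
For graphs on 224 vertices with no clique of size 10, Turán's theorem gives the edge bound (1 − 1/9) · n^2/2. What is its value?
Turán density bound = (8/9) · 224^2/2 = 200704/9 ≈ 22300.4444

Turán's theorem: ex(n, K_{r+1}) is achieved by the complete r-partite Turán graph T(n, r) with parts as balanced as possible, and is at most (1 − 1/r) · n^2/2. For r = 9, n = 224: the density bound is (8/9) · 50176/2 = 200704/9 ≈ 22300.4444. The integer-valued extremum is e(T(224, 9)) = 22300, which is strictly less than the density bound 200704/9 since 9 ∤ 224 (the parts of T(224, 9) cannot all be equal).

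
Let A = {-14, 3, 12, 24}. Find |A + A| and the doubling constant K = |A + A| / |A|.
K = |A + A| / |A| = 10/4 = 5/2

Enumerate A + A = {a + b : a, b ∈ A}. With |A| = 4, there are |A|^2 = 16 ordered sum pairs; collecting distinct values, A + A = {-28, -11, -2, 6, 10, 15, 24, 27, 36, 48}, so |A + A| = 10. Thus K = 10/4 = 5/2. For comparison, the minimum possible |A + A| over all 4-element sets is 2·4 − 1 = 7 (so min K = 7/4), attained only by arithmetic progressions.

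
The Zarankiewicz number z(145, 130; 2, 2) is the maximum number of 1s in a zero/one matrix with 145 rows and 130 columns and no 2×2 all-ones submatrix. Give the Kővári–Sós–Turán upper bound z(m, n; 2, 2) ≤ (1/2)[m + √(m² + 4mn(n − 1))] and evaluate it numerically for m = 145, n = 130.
z(145, 130; 2, 2) ≤ (1/2)[145 + √(145² + 4·145·130·129)] = (1/2)[145 + √9747625] = 1633.5593

Kővári–Sós–Turán: let r_1, ..., r_145 be the row sums and z = Σ r_i the total number of 1s. Each pair of columns can share at most one row with both entries 1 (else a 2×2 all-ones block appears), so Σ_i C(r_i, 2) ≤ C(130, 2) = 8385. By convexity Σ_i C(r_i, 2) ≥ 145·C(z/145, 2) = z(z − 145)/(2·145), giving z² − 145z − 145·130·129 ≤ 0 and hence z ≤ (1/2)[145 + √(21025 + 4·2431650)] = (1/2)[145 + √9747625] ≈ (1/2)(145 + 3122.1187) = 1633.5593.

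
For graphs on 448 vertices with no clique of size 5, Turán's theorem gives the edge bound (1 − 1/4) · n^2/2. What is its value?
Turán density bound = (3/4) · 448^2/2 = 75264

Turán's theorem: ex(n, K_{r+1}) is achieved by the complete r-partite Turán graph T(n, r) with parts as balanced as possible, and is at most (1 − 1/r) · n^2/2. For r = 4, n = 448: the density bound is (3/4) · 200704/2 = 75264. Since 4 ∣ 448, the Turán graph T(448, 4) has parts of equal size 112, and its edge count e(T(448, 4)) = 75264 attains the density bound exactly.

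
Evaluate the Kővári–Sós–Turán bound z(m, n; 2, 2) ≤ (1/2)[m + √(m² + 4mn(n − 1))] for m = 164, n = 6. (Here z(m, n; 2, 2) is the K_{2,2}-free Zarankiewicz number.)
z(164, 6; 2, 2) ≤ (1/2)[164 + √(164² + 4·164·6·5)] = (1/2)[164 + √46576] = 189.9074

Kővári–Sós–Turán: let r_1, ..., r_164 be the row sums and z = Σ r_i the total number of 1s. Each pair of columns can share at most one row with both entries 1 (else a 2×2 all-ones block appears), so Σ_i C(r_i, 2) ≤ C(6, 2) = 15. By convexity Σ_i C(r_i, 2) ≥ 164·C(z/164, 2) = z(z − 164)/(2·164), giving z² − 164z − 164·6·5 ≤ 0 and hence z ≤ (1/2)[164 + √(26896 + 4·4920)] = (1/2)[164 + √46576] ≈ (1/2)(164 + 215.8147) = 189.9074.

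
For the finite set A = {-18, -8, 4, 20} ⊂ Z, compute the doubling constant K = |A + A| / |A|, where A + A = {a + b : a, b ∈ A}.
K = |A + A| / |A| = 10/4 = 5/2

Enumerate A + A = {a + b : a, b ∈ A}. With |A| = 4, there are |A|^2 = 16 ordered sum pairs; collecting distinct values, A + A = {-36, -26, -16, -14, -4, 2, 8, 12, 24, 40}, so |A + A| = 10. Thus K = 10/4 = 5/2. For comparison, the minimum possible |A + A| over all 4-element sets is 2·4 − 1 = 7 (so min K = 7/4), attained only by arithmetic progressions.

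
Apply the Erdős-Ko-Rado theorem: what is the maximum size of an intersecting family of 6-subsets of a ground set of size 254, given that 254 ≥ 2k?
max |F| = C(253, 5) = 8301429675

Erdős-Ko-Rado (1961): when n ≥ 2k, max |F| = C(n−1, k−1). The bound is attained by the star {A : i ∈ A} for any fixed i ∈ [n]. Here C(254−1, 6−1) = C(253, 5) = 8301429675.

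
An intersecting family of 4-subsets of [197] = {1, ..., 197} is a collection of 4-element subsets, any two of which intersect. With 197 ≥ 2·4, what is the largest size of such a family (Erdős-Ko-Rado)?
max |F| = C(196, 3) = 1235780

Erdős-Ko-Rado (1961): when n ≥ 2k, max |F| = C(n−1, k−1). The bound is attained by the star {A : i ∈ A} for any fixed i ∈ [n]. Here C(197−1, 4−1) = C(196, 3) = 1235780.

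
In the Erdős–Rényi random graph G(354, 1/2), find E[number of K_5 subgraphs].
E[# K_5] = C(354, 5) · (1/2)^C(5, 2) = 45031306320 / 2^10 = 2814456645/64 = 43975885.078125

For each 5-subset S of vertices (there are C(354, 5) = 45031306320 such S), let X_S = 1 if S induces a K_5 (all C(5, 2) = 10 edges present). Then P(X_S = 1) = (1/2)^10 = 1/1024. By linearity of expectation, E[# K_5] = C(354, 5) · (1/2)^10 = 45031306320 / 1024 = 2814456645/64 = 43975885.078125.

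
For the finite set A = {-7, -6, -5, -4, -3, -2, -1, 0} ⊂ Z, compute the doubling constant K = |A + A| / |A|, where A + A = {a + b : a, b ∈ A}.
K = |A + A| / |A| = 15/8

Enumerate A + A = {a + b : a, b ∈ A}. With |A| = 8, there are |A|^2 = 64 ordered sum pairs; collecting distinct values, A + A = {-14, -13, -12, -11, -10, -9, -8, -7, -6, -5, -4, -3, -2, -1, 0}, so |A + A| = 15. Thus K = 15/8. Here |A + A| = 2|A| − 1 = 15, the minimum possible — so K = 15/8 is minimal, which holds iff A is an arithmetic progression.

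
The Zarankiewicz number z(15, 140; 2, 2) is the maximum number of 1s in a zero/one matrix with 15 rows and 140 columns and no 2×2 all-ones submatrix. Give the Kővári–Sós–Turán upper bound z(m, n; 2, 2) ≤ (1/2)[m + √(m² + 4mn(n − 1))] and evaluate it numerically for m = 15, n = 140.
z(15, 140; 2, 2) ≤ (1/2)[15 + √(15² + 4·15·140·139)] = (1/2)[15 + √1167825] = 547.8298

Kővári–Sós–Turán: let r_1, ..., r_15 be the row sums and z = Σ r_i the total number of 1s. Each pair of columns can share at most one row with both entries 1 (else a 2×2 all-ones block appears), so Σ_i C(r_i, 2) ≤ C(140, 2) = 9730. By convexity Σ_i C(r_i, 2) ≥ 15·C(z/15, 2) = z(z − 15)/(2·15), giving z² − 15z − 15·140·139 ≤ 0 and hence z ≤ (1/2)[15 + √(225 + 4·291900)] = (1/2)[15 + √1167825] ≈ (1/2)(15 + 1080.6595) = 547.8298.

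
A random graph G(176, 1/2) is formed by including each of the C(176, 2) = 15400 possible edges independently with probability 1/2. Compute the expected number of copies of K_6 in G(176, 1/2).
E[# K_6] = C(176, 6) · (1/2)^C(6, 2) = 37873734360 / 2^15 = 4734216795/4096 ≈ 1155814.647217

For each 6-subset S of vertices (there are C(176, 6) = 37873734360 such S), let X_S = 1 if S induces a K_6 (all C(6, 2) = 15 edges present). Then P(X_S = 1) = (1/2)^15 = 1/32768. By linearity of expectation, E[# K_6] = C(176, 6) · (1/2)^15 = 37873734360 / 32768 = 4734216795/4096 ≈ 1155814.647217.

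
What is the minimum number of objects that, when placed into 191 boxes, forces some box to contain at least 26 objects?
n = (26 − 1)·191 + 1 = 4776

By the generalised pigeonhole principle, to guarantee some box contains ≥ r objects we need more than (r − 1) · k objects total. Threshold: n = (r − 1) · k + 1. With r = 26 and k = 191: n = 25 · 191 + 1 = 4775 + 1 = 4776. For n = 4775 = 25 · 191, we can put exactly 25 objects in every box, avoiding 26 in any single one — so 4776 is tight.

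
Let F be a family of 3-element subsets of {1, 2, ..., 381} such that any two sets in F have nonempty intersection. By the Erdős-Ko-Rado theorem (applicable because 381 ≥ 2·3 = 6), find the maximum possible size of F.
max |F| = C(380, 2) = 72010

Erdős-Ko-Rado (1961): when n ≥ 2k, max |F| = C(n−1, k−1). The bound is attained by the star {A : i ∈ A} for any fixed i ∈ [n]. Here C(381−1, 3−1) = C(380, 2) = 72010.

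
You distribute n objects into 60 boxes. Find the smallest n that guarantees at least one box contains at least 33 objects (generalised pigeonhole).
n = (33 − 1)·60 + 1 = 1921

By the generalised pigeonhole principle, to guarantee some box contains ≥ r objects we need more than (r − 1) · k objects total. Threshold: n = (r − 1) · k + 1. With r = 33 and k = 60: n = 32 · 60 + 1 = 1920 + 1 = 1921. For n = 1920 = 32 · 60, we can put exactly 32 objects in every box, avoiding 33 in any single one — so 1921 is tight.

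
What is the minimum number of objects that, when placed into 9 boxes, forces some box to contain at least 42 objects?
n = (42 − 1)·9 + 1 = 370

By the generalised pigeonhole principle, to guarantee some box contains ≥ r objects we need more than (r − 1) · k objects total. Threshold: n = (r − 1) · k + 1. With r = 42 and k = 9: n = 41 · 9 + 1 = 369 + 1 = 370. For n = 369 = 41 · 9, we can put exactly 41 objects in every box, avoiding 42 in any single one — so 370 is tight.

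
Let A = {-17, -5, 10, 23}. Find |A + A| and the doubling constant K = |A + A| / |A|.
K = |A + A| / |A| = 10/4 = 5/2

Enumerate A + A = {a + b : a, b ∈ A}. With |A| = 4, there are |A|^2 = 16 ordered sum pairs; collecting distinct values, A + A = {-34, -22, -10, -7, 5, 6, 18, 20, 33, 46}, so |A + A| = 10. Thus K = 10/4 = 5/2. For comparison, the minimum possible |A + A| over all 4-element sets is 2·4 − 1 = 7 (so min K = 7/4), attained only by arithmetic progressions.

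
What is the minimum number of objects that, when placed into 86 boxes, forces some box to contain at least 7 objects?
n = (7 − 1)·86 + 1 = 517

By the generalised pigeonhole principle, to guarantee some box contains ≥ r objects we need more than (r − 1) · k objects total. Threshold: n = (r − 1) · k + 1. With r = 7 and k = 86: n = 6 · 86 + 1 = 516 + 1 = 517. For n = 516 = 6 · 86, we can put exactly 6 objects in every box, avoiding 7 in any single one — so 517 is tight.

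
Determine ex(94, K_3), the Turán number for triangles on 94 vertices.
ex(94, K_3) = ⌊94^2/4⌋ = 2209

Mantel (1907): a triangle-free graph on n vertices has at most ⌊n^2/4⌋ edges, with equality for the complete bipartite graph K_{⌊n/2⌋, ⌈n/2⌉}. For n = 94: ⌊94^2/4⌋ = ⌊8836/4⌋ = 2209. The extremal graph is K_{47, 47}, which has 47·47 = 2209 edges.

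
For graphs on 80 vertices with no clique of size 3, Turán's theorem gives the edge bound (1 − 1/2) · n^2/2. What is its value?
Turán density bound = (1/2) · 80^2/2 = 1600

Turán's theorem: ex(n, K_{r+1}) is achieved by the complete r-partite Turán graph T(n, r) with parts as balanced as possible, and is at most (1 − 1/r) · n^2/2. For r = 2, n = 80: the density bound is (1/2) · 6400/2 = 1600. Since 2 ∣ 80, the Turán graph T(80, 2) has parts of equal size 40, and its edge count e(T(80, 2)) = 1600 attains the density bound exactly.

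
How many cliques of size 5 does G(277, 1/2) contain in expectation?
E[# K_5] = C(277, 5) · (1/2)^C(5, 2) = 13105497405 / 2^10 ≈ 12798337.309570

For each 5-subset S of vertices (there are C(277, 5) = 13105497405 such S), let X_S = 1 if S induces a K_5 (all C(5, 2) = 10 edges present). Then P(X_S = 1) = (1/2)^10 = 1/1024. By linearity of expectation, E[# K_5] = C(277, 5) · (1/2)^10 = 13105497405 / 1024 ≈ 12798337.309570.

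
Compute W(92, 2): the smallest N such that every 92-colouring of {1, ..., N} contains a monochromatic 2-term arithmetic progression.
W(92, 2) = 92 + 1 = 93

A 2-term AP is any pair of integers, so a monochromatic 2-AP exists iff some colour is used at least twice. With 92 colours, the colouring i ↦ i on {1, ..., 92} uses each colour once, avoiding any monochromatic pair, so W(92, 2) > 92. For {1, ..., 93}, pigeonhole forces two integers of the same colour, which form a monochromatic 2-AP. Hence W(92, 2) = 93.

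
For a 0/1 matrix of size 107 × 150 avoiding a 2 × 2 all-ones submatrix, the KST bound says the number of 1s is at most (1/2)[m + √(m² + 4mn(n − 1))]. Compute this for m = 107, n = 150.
z(107, 150; 2, 2) ≤ (1/2)[107 + √(107² + 4·107·150·149)] = (1/2)[107 + √9577249] = 1600.8565

Kővári–Sós–Turán: let r_1, ..., r_107 be the row sums and z = Σ r_i the total number of 1s. Each pair of columns can share at most one row with both entries 1 (else a 2×2 all-ones block appears), so Σ_i C(r_i, 2) ≤ C(150, 2) = 11175. By convexity Σ_i C(r_i, 2) ≥ 107·C(z/107, 2) = z(z − 107)/(2·107), giving z² − 107z − 107·150·149 ≤ 0 and hence z ≤ (1/2)[107 + √(11449 + 4·2391450)] = (1/2)[107 + √9577249] ≈ (1/2)(107 + 3094.7131) = 1600.8565.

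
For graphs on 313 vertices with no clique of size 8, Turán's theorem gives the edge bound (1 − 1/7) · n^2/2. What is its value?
Turán density bound = (6/7) · 313^2/2 = 293907/7 ≈ 41986.7143

Turán's theorem: ex(n, K_{r+1}) is achieved by the complete r-partite Turán graph T(n, r) with parts as balanced as possible, and is at most (1 − 1/r) · n^2/2. For r = 7, n = 313: the density bound is (6/7) · 97969/2 = 293907/7 ≈ 41986.7143. The integer-valued extremum is e(T(313, 7)) = 41986, which is strictly less than the density bound 293907/7 since 7 ∤ 313 (the parts of T(313, 7) cannot all be equal).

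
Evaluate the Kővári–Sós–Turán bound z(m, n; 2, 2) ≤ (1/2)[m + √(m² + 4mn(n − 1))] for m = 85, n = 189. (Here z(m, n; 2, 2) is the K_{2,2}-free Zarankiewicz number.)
z(85, 189; 2, 2) ≤ (1/2)[85 + √(85² + 4·85·189·188)] = (1/2)[85 + √12088105] = 1780.8976

Kővári–Sós–Turán: let r_1, ..., r_85 be the row sums and z = Σ r_i the total number of 1s. Each pair of columns can share at most one row with both entries 1 (else a 2×2 all-ones block appears), so Σ_i C(r_i, 2) ≤ C(189, 2) = 17766. By convexity Σ_i C(r_i, 2) ≥ 85·C(z/85, 2) = z(z − 85)/(2·85), giving z² − 85z − 85·189·188 ≤ 0 and hence z ≤ (1/2)[85 + √(7225 + 4·3020220)] = (1/2)[85 + √12088105] ≈ (1/2)(85 + 3476.7952) = 1780.8976.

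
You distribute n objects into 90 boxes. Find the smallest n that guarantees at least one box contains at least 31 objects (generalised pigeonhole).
n = (31 − 1)·90 + 1 = 2701

By the generalised pigeonhole principle, to guarantee some box contains ≥ r objects we need more than (r − 1) · k objects total. Threshold: n = (r − 1) · k + 1. With r = 31 and k = 90: n = 30 · 90 + 1 = 2700 + 1 = 2701. For n = 2700 = 30 · 90, we can put exactly 30 objects in every box, avoiding 31 in any single one — so 2701 is tight.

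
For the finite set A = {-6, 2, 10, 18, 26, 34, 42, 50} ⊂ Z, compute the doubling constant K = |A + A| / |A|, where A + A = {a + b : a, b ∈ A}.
K = |A + A| / |A| = 15/8

Enumerate A + A = {a + b : a, b ∈ A}. With |A| = 8, there are |A|^2 = 64 ordered sum pairs; collecting distinct values, A + A = {-12, -4, 4, 12, 20, 28, 36, 44, 52, 60, 68, 76, 84, 92, 100}, so |A + A| = 15. Thus K = 15/8. Here |A + A| = 2|A| − 1 = 15, the minimum possible — so K = 15/8 is minimal, which holds iff A is an arithmetic progression.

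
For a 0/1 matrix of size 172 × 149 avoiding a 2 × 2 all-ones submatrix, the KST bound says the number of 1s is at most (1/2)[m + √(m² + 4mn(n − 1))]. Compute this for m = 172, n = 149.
z(172, 149; 2, 2) ≤ (1/2)[172 + √(172² + 4·172·149·148)] = (1/2)[172 + √15201360] = 2035.4461

Kővári–Sós–Turán: let r_1, ..., r_172 be the row sums and z = Σ r_i the total number of 1s. Each pair of columns can share at most one row with both entries 1 (else a 2×2 all-ones block appears), so Σ_i C(r_i, 2) ≤ C(149, 2) = 11026. By convexity Σ_i C(r_i, 2) ≥ 172·C(z/172, 2) = z(z − 172)/(2·172), giving z² − 172z − 172·149·148 ≤ 0 and hence z ≤ (1/2)[172 + √(29584 + 4·3792944)] = (1/2)[172 + √15201360] ≈ (1/2)(172 + 3898.8922) = 2035.4461.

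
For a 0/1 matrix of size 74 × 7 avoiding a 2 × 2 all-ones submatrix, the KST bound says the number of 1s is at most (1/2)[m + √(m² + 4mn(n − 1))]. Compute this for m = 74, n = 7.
z(74, 7; 2, 2) ≤ (1/2)[74 + √(74² + 4·74·7·6)] = (1/2)[74 + √17908] = 103.9104

Kővári–Sós–Turán: let r_1, ..., r_74 be the row sums and z = Σ r_i the total number of 1s. Each pair of columns can share at most one row with both entries 1 (else a 2×2 all-ones block appears), so Σ_i C(r_i, 2) ≤ C(7, 2) = 21. By convexity Σ_i C(r_i, 2) ≥ 74·C(z/74, 2) = z(z − 74)/(2·74), giving z² − 74z − 74·7·6 ≤ 0 and hence z ≤ (1/2)[74 + √(5476 + 4·3108)] = (1/2)[74 + √17908] ≈ (1/2)(74 + 133.8208) = 103.9104.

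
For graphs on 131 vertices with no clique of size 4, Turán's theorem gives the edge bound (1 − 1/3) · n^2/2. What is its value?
Turán density bound = (2/3) · 131^2/2 = 17161/3 ≈ 5720.3333

Turán's theorem: ex(n, K_{r+1}) is achieved by the complete r-partite Turán graph T(n, r) with parts as balanced as possible, and is at most (1 − 1/r) · n^2/2. For r = 3, n = 131: the density bound is (2/3) · 17161/2 = 17161/3 ≈ 5720.3333. The integer-valued extremum is e(T(131, 3)) = 5720, which is strictly less than the density bound 17161/3 since 3 ∤ 131 (the parts of T(131, 3) cannot all be equal).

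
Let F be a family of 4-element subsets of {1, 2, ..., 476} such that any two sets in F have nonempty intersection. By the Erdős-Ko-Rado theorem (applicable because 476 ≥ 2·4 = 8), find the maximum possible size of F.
max |F| = C(475, 3) = 17749325

Erdős-Ko-Rado (1961): when n ≥ 2k, max |F| = C(n−1, k−1). The bound is attained by the star {A : i ∈ A} for any fixed i ∈ [n]. Here C(476−1, 4−1) = C(475, 3) = 17749325.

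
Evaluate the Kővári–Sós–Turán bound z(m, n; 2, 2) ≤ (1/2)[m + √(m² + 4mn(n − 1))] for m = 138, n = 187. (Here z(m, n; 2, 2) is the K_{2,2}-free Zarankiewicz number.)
z(138, 187; 2, 2) ≤ (1/2)[138 + √(138² + 4·138·187·186)] = (1/2)[138 + √19218708] = 2260.9573

Kővári–Sós–Turán: let r_1, ..., r_138 be the row sums and z = Σ r_i the total number of 1s. Each pair of columns can share at most one row with both entries 1 (else a 2×2 all-ones block appears), so Σ_i C(r_i, 2) ≤ C(187, 2) = 17391. By convexity Σ_i C(r_i, 2) ≥ 138·C(z/138, 2) = z(z − 138)/(2·138), giving z² − 138z − 138·187·186 ≤ 0 and hence z ≤ (1/2)[138 + √(19044 + 4·4799916)] = (1/2)[138 + √19218708] ≈ (1/2)(138 + 4383.9147) = 2260.9573.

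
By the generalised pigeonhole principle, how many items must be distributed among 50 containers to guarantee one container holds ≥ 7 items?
n = (7 − 1)·50 + 1 = 301

By the generalised pigeonhole principle, to guarantee some box contains ≥ r objects we need more than (r − 1) · k objects total. Threshold: n = (r − 1) · k + 1. With r = 7 and k = 50: n = 6 · 50 + 1 = 300 + 1 = 301. For n = 300 = 6 · 50, we can put exactly 6 objects in every box, avoiding 7 in any single one — so 301 is tight.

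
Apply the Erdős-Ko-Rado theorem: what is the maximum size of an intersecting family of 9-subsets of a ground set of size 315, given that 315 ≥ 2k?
max |F| = C(314, 8) = 2142287286510943

Erdős-Ko-Rado (1961): when n ≥ 2k, max |F| = C(n−1, k−1). The bound is attained by the star {A : i ∈ A} for any fixed i ∈ [n]. Here C(315−1, 9−1) = C(314, 8) = 2142287286510943.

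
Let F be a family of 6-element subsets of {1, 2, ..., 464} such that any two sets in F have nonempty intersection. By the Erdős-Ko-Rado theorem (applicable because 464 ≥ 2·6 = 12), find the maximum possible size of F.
max |F| = C(463, 5) = 173505466827

The Erdős-Ko-Rado theorem states: for n ≥ 2k, an intersecting family of k-subsets of an n-element set has size at most C(n − 1, k − 1), with equality for 'star' families {A ⊆ [n] : |A| = k, i ∈ A} (fix an element i). For n = 464, k = 6: C(463, 5) = 173505466827.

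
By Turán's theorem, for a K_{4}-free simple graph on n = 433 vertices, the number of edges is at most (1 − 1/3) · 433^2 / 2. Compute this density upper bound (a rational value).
Turán density bound = (2/3) · 433^2/2 = 187489/3 ≈ 62496.3333

Turán's theorem: ex(n, K_{r+1}) is achieved by the complete r-partite Turán graph T(n, r) with parts as balanced as possible, and is at most (1 − 1/r) · n^2/2. For r = 3, n = 433: the density bound is (2/3) · 187489/2 = 187489/3 ≈ 62496.3333. The integer-valued extremum is e(T(433, 3)) = 62496, which is strictly less than the density bound 187489/3 since 3 ∤ 433 (the parts of T(433, 3) cannot all be equal).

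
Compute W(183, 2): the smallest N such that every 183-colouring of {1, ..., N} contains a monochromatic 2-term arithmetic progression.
W(183, 2) = 183 + 1 = 184

A 2-term AP is any pair of integers, so a monochromatic 2-AP exists iff some colour is used at least twice. With 183 colours, the colouring i ↦ i on {1, ..., 183} uses each colour once, avoiding any monochromatic pair, so W(183, 2) > 183. For {1, ..., 184}, pigeonhole forces two integers of the same colour, which form a monochromatic 2-AP. Hence W(183, 2) = 184.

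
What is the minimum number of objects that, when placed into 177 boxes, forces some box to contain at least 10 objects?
n = (10 − 1)·177 + 1 = 1594

By the generalised pigeonhole principle, to guarantee some box contains ≥ r objects we need more than (r − 1) · k objects total. Threshold: n = (r − 1) · k + 1. With r = 10 and k = 177: n = 9 · 177 + 1 = 1593 + 1 = 1594. For n = 1593 = 9 · 177, we can put exactly 9 objects in every box, avoiding 10 in any single one — so 1594 is tight.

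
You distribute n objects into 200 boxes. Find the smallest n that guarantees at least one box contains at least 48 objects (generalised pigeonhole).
n = (48 − 1)·200 + 1 = 9401

By the generalised pigeonhole principle, to guarantee some box contains ≥ r objects we need more than (r − 1) · k objects total. Threshold: n = (r − 1) · k + 1. With r = 48 and k = 200: n = 47 · 200 + 1 = 9400 + 1 = 9401. For n = 9400 = 47 · 200, we can put exactly 47 objects in every box, avoiding 48 in any single one — so 9401 is tight.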